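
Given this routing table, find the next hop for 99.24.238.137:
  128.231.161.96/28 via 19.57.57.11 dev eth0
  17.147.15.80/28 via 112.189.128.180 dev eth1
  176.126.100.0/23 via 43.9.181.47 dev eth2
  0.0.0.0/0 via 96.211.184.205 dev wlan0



Longest prefix match for 99.24.238.137:
  /28 128.231.161.96: no
  /28 17.147.15.80: no
  /23 176.126.100.0: no
  /0 0.0.0.0: MATCH
Selected: next-hop 96.211.184.205 via wlan0 (matched /0)


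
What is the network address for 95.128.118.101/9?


IP:   01011111.10000000.01110110.01100101
Mask: 11111111.10000000.00000000.00000000
AND operation:
Net:  01011111.10000000.00000000.00000000
Network: 95.128.0.0/9


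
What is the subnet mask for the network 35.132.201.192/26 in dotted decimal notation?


/26 means 26 network bits, 6 host bits
Binary: 11111111111111111111111111000000
Mask: 255.255.255.192


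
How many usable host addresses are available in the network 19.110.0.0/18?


Host bits = 32 - 18 = 14
Total addresses = 2^14 = 16384
Usable = total - 2 (network and broadcast)
Usable hosts: 16382


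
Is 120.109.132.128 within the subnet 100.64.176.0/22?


Subnet network: 100.64.176.0
Test IP AND mask: 120.109.132.0
No, 120.109.132.128 is not in 100.64.176.0/22


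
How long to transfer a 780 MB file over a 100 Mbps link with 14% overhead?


Effective throughput = 100 * (1 - 14/100) = 86 Mbps
File size in Mb = 780 * 8 = 6240 Mb
Time = 6240 / 86
Time = 72.5581 seconds


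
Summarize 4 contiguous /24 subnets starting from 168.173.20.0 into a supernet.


Original prefix: /24
Number of subnets: 4 = 2^2
New prefix = 24 - 2 = 22
Supernet: 168.173.20.0/22


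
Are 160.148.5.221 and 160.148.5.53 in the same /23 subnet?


Mask: 255.255.254.0
160.148.5.221 AND mask = 160.148.4.0
160.148.5.53 AND mask = 160.148.4.0
Yes, same subnet (160.148.4.0)


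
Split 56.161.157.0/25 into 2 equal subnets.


New prefix = 25 + 1 = 26
Each subnet has 64 addresses
  56.161.157.0/26
  56.161.157.64/26
Subnets: 56.161.157.0/26, 56.161.157.64/26


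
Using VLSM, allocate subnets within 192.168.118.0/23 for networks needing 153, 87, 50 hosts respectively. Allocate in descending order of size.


153 hosts -> /24 (254 usable): 192.168.118.0/24
87 hosts -> /25 (126 usable): 192.168.119.0/25
50 hosts -> /26 (62 usable): 192.168.119.128/26
Allocation: 192.168.118.0/24 (153 hosts, 254 usable); 192.168.119.0/25 (87 hosts, 126 usable); 192.168.119.128/26 (50 hosts, 62 usable)


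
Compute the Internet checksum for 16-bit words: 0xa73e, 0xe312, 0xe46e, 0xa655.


Sum all words (with carry folding):
+ 0xa73e = 0xa73e
+ 0xe312 = 0x8a51
+ 0xe46e = 0x6ec0
+ 0xa655 = 0x1516
One's complement: ~0x1516
Checksum = 0xeae9


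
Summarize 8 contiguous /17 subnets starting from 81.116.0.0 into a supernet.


Original prefix: /17
Number of subnets: 8 = 2^3
New prefix = 17 - 3 = 14
Supernet: 81.116.0.0/14


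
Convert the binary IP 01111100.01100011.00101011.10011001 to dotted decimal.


01111100 = 124
01100011 = 99
00101011 = 43
10011001 = 153
IP: 124.99.43.153


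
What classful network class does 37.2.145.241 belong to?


First octet: 37
Binary: 00100101
0xxxxxxx -> Class A (1-126)
Class A, default mask 255.0.0.0 (/8)


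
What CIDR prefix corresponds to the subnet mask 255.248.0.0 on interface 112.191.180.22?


Binary: 11111111.11111000.00000000.00000000
Count leading 1s
Prefix: /13


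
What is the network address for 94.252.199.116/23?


IP:   01011110.11111100.11000111.01110100
Mask: 11111111.11111111.11111110.00000000
AND operation:
Net:  01011110.11111100.11000110.00000000
Network: 94.252.198.0/23


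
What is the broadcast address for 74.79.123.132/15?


Network: 74.78.0.0/15
Host bits = 17
Set all host bits to 1:
Broadcast: 74.79.255.255


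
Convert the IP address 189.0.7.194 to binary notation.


189 = 10111101
0 = 00000000
7 = 00000111
194 = 11000010
Binary: 10111101.00000000.00000111.11000010


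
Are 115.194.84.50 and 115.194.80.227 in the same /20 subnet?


Mask: 255.255.240.0
115.194.84.50 AND mask = 115.194.80.0
115.194.80.227 AND mask = 115.194.80.0
Yes, same subnet (115.194.80.0)


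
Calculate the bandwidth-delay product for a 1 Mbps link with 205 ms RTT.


BDP = bandwidth * RTT
= 1 Mbps * 205 ms
= 1 * 1e6 * 205 / 1000 bits
= 205000 bits
= 25625 bytes
= 25.0244 KB
BDP = 205000 bits (25625 bytes)


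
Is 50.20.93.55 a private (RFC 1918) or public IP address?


RFC 1918 private ranges:
  10.0.0.0/8 (10.0.0.0 - 10.255.255.255)
  172.16.0.0/12 (172.16.0.0 - 172.31.255.255)
  192.168.0.0/16 (192.168.0.0 - 192.168.255.255)
Public (not in any RFC 1918 range)


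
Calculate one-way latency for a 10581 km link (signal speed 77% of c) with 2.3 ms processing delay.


Speed = 0.77 * 3e5 km/s = 231000 km/s
Propagation delay = 10581 / 231000 = 0.0458 s = 45.8052 ms
Processing delay = 2.3 ms
Total one-way latency = 48.1052 ms


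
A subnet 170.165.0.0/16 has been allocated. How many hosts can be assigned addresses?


Host bits = 32 - 16 = 16
Total addresses = 2^16 = 65536
Usable = total - 2 (network and broadcast)
Usable hosts: 65534


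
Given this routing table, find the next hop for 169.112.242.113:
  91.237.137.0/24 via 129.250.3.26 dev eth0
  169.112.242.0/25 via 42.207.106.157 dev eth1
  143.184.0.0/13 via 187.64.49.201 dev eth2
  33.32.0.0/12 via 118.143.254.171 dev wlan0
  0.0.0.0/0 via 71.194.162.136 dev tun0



Longest prefix match for 169.112.242.113:
  /24 91.237.137.0: no
  /25 169.112.242.0: MATCH
  /13 143.184.0.0: no
  /12 33.32.0.0: no
  /0 0.0.0.0: MATCH
Selected: next-hop 42.207.106.157 via eth1 (matched /25)


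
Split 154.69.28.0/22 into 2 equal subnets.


New prefix = 22 + 1 = 23
Each subnet has 512 addresses
  154.69.28.0/23
  154.69.30.0/23
Subnets: 154.69.28.0/23, 154.69.30.0/23


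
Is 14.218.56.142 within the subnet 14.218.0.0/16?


Subnet network: 14.218.0.0
Test IP AND mask: 14.218.0.0
Yes, 14.218.56.142 is in 14.218.0.0/16


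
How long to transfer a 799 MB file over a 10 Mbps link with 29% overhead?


Effective throughput = 10 * (1 - 29/100) = 7.1 Mbps
File size in Mb = 799 * 8 = 6392 Mb
Time = 6392 / 7.1
Time = 900.2817 seconds


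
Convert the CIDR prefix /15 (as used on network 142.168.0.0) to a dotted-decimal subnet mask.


/15 means 15 network bits, 17 host bits
Binary: 11111111111111100000000000000000
Mask: 255.254.0.0


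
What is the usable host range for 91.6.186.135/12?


Network: 91.0.0.0
Broadcast: 91.15.255.255
First usable = network + 1
Last usable = broadcast - 1
Range: 91.0.0.1 to 91.15.255.254


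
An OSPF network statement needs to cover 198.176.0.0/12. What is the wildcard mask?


Subnet mask: 255.240.0.0
Wildcard = 255.255.255.255 - subnet mask
255 - 255 = 0
255 - 240 = 15
255 - 0 = 255
255 - 0 = 255
Wildcard: 0.15.255.255


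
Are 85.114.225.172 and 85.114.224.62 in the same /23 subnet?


Mask: 255.255.254.0
85.114.225.172 AND mask = 85.114.224.0
85.114.224.62 AND mask = 85.114.224.0
Yes, same subnet (85.114.224.0)


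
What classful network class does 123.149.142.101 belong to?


First octet: 123
Binary: 01111011
0xxxxxxx -> Class A (1-126)
Class A, default mask 255.0.0.0 (/8)


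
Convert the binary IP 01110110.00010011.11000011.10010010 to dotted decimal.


01110110 = 118
00010011 = 19
11000011 = 195
10010010 = 146
IP: 118.19.195.146


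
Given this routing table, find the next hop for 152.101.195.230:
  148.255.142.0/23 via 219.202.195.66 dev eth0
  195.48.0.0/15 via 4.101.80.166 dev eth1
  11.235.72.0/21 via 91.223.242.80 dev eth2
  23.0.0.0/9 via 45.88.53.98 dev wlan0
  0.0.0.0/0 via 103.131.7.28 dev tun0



Longest prefix match for 152.101.195.230:
  /23 148.255.142.0: no
  /15 195.48.0.0: no
  /21 11.235.72.0: no
  /9 23.0.0.0: no
  /0 0.0.0.0: MATCH
Selected: next-hop 103.131.7.28 via tun0 (matched /0)


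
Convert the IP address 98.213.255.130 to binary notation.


98 = 01100010
213 = 11010101
255 = 11111111
130 = 10000010
Binary: 01100010.11010101.11111111.10000010


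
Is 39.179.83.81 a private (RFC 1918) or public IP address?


RFC 1918 private ranges:
  10.0.0.0/8 (10.0.0.0 - 10.255.255.255)
  172.16.0.0/12 (172.16.0.0 - 172.31.255.255)
  192.168.0.0/16 (192.168.0.0 - 192.168.255.255)
Public (not in any RFC 1918 range)


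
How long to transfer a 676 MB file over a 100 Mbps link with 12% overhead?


Effective throughput = 100 * (1 - 12/100) = 88 Mbps
File size in Mb = 676 * 8 = 5408 Mb
Time = 5408 / 88
Time = 61.4545 seconds


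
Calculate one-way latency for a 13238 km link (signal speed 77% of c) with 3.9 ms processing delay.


Speed = 0.77 * 3e5 km/s = 231000 km/s
Propagation delay = 13238 / 231000 = 0.0573 s = 57.3074 ms
Processing delay = 3.9 ms
Total one-way latency = 61.2074 ms


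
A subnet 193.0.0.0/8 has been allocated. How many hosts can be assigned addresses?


Host bits = 32 - 8 = 24
Total addresses = 2^24 = 16777216
Usable = total - 2 (network and broadcast)
Usable hosts: 16777214


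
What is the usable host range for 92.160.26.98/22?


Network: 92.160.24.0
Broadcast: 92.160.27.255
First usable = network + 1
Last usable = broadcast - 1
Range: 92.160.24.1 to 92.160.27.254


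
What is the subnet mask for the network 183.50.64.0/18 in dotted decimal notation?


/18 means 18 network bits, 14 host bits
Binary: 11111111111111111100000000000000
Mask: 255.255.192.0


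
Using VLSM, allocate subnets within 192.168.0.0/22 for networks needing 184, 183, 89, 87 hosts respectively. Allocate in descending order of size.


184 hosts -> /24 (254 usable): 192.168.0.0/24
183 hosts -> /24 (254 usable): 192.168.1.0/24
89 hosts -> /25 (126 usable): 192.168.2.0/25
87 hosts -> /25 (126 usable): 192.168.2.128/25
Allocation: 192.168.0.0/24 (184 hosts, 254 usable); 192.168.1.0/24 (183 hosts, 254 usable); 192.168.2.0/25 (89 hosts, 126 usable); 192.168.2.128/25 (87 hosts, 126 usable)


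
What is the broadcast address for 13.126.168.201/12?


Network: 13.112.0.0/12
Host bits = 20
Set all host bits to 1:
Broadcast: 13.127.255.255


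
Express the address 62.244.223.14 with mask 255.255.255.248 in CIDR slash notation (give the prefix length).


Binary: 11111111.11111111.11111111.11111000
Count leading 1s
Prefix: /29


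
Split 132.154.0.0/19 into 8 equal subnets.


New prefix = 19 + 3 = 22
Each subnet has 1024 addresses
  132.154.0.0/22
  132.154.4.0/22
  132.154.8.0/22
  132.154.12.0/22
  132.154.16.0/22
  132.154.20.0/22
  132.154.24.0/22
  132.154.28.0/22
Subnets: 132.154.0.0/22, 132.154.4.0/22, 132.154.8.0/22, 132.154.12.0/22, 132.154.16.0/22, 132.154.20.0/22, 132.154.24.0/22, 132.154.28.0/22


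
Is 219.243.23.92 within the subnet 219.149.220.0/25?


Subnet network: 219.149.220.0
Test IP AND mask: 219.243.23.0
No, 219.243.23.92 is not in 219.149.220.0/25


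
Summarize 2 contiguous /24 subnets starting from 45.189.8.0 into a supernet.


Original prefix: /24
Number of subnets: 2 = 2^1
New prefix = 24 - 1 = 23
Supernet: 45.189.8.0/23


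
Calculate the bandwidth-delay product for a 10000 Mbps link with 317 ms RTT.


BDP = bandwidth * RTT
= 10000 Mbps * 317 ms
= 10000 * 1e6 * 317 / 1000 bits
= 3170000000 bits
= 396250000 bytes
= 386962.8906 KB
BDP = 3170000000 bits (396250000 bytes)


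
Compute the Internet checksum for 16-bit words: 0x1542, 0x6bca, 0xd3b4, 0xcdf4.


Sum all words (with carry folding):
+ 0x1542 = 0x1542
+ 0x6bca = 0x810c
+ 0xd3b4 = 0x54c1
+ 0xcdf4 = 0x22b6
One's complement: ~0x22b6
Checksum = 0xdd49


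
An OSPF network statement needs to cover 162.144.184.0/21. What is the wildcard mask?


Subnet mask: 255.255.248.0
Wildcard = 255.255.255.255 - subnet mask
255 - 255 = 0
255 - 255 = 0
255 - 248 = 7
255 - 0 = 255
Wildcard: 0.0.7.255


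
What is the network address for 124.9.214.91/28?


IP:   01111100.00001001.11010110.01011011
Mask: 11111111.11111111.11111111.11110000
AND operation:
Net:  01111100.00001001.11010110.01010000
Network: 124.9.214.80/28


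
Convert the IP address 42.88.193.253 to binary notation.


42 = 00101010
88 = 01011000
193 = 11000001
253 = 11111101
Binary: 00101010.01011000.11000001.11111101


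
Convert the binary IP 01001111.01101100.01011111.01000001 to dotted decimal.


01001111 = 79
01101100 = 108
01011111 = 95
01000001 = 65
IP: 79.108.95.65


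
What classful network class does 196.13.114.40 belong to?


First octet: 196
Binary: 11000100
110xxxxx -> Class C (192-223)
Class C, default mask 255.255.255.0 (/24)


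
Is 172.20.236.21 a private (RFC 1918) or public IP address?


RFC 1918 private ranges:
  10.0.0.0/8 (10.0.0.0 - 10.255.255.255)
  172.16.0.0/12 (172.16.0.0 - 172.31.255.255)
  192.168.0.0/16 (192.168.0.0 - 192.168.255.255)
Private (in 172.16.0.0/12)


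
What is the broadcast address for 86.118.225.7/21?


Network: 86.118.224.0/21
Host bits = 11
Set all host bits to 1:
Broadcast: 86.118.231.255


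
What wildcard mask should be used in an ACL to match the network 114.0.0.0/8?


Subnet mask: 255.0.0.0
Wildcard = 255.255.255.255 - subnet mask
255 - 255 = 0
255 - 0 = 255
255 - 0 = 255
255 - 0 = 255
Wildcard: 0.255.255.255


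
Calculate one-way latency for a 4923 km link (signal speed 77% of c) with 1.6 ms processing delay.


Speed = 0.77 * 3e5 km/s = 231000 km/s
Propagation delay = 4923 / 231000 = 0.0213 s = 21.3117 ms
Processing delay = 1.6 ms
Total one-way latency = 22.9117 ms


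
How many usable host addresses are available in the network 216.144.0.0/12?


Host bits = 32 - 12 = 20
Total addresses = 2^20 = 1048576
Usable = total - 2 (network and broadcast)
Usable hosts: 1048574


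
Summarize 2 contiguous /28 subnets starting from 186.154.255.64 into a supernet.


Original prefix: /28
Number of subnets: 2 = 2^1
New prefix = 28 - 1 = 27
Supernet: 186.154.255.64/27


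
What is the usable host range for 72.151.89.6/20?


Network: 72.151.80.0
Broadcast: 72.151.95.255
First usable = network + 1
Last usable = broadcast - 1
Range: 72.151.80.1 to 72.151.95.254


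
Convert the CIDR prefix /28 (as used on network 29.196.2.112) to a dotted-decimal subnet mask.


/28 means 28 network bits, 4 host bits
Binary: 11111111111111111111111111110000
Mask: 255.255.255.240


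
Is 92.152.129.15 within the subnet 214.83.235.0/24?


Subnet network: 214.83.235.0
Test IP AND mask: 92.152.129.0
No, 92.152.129.15 is not in 214.83.235.0/24


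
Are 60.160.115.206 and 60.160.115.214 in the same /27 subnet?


Mask: 255.255.255.224
60.160.115.206 AND mask = 60.160.115.192
60.160.115.214 AND mask = 60.160.115.192
Yes, same subnet (60.160.115.192)


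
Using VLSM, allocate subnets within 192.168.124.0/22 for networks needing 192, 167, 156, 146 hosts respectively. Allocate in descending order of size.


192 hosts -> /24 (254 usable): 192.168.124.0/24
167 hosts -> /24 (254 usable): 192.168.125.0/24
156 hosts -> /24 (254 usable): 192.168.126.0/24
146 hosts -> /24 (254 usable): 192.168.127.0/24
Allocation: 192.168.124.0/24 (192 hosts, 254 usable); 192.168.125.0/24 (167 hosts, 254 usable); 192.168.126.0/24 (156 hosts, 254 usable); 192.168.127.0/24 (146 hosts, 254 usable)


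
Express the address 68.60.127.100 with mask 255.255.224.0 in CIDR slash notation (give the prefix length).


Binary: 11111111.11111111.11100000.00000000
Count leading 1s
Prefix: /19


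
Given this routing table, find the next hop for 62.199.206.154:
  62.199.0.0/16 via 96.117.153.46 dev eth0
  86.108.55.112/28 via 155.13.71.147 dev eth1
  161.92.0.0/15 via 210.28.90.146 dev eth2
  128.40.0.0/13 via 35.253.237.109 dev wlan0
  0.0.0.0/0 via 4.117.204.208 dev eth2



Longest prefix match for 62.199.206.154:
  /16 62.199.0.0: MATCH
  /28 86.108.55.112: no
  /15 161.92.0.0: no
  /13 128.40.0.0: no
  /0 0.0.0.0: MATCH
Selected: next-hop 96.117.153.46 via eth0 (matched /16)


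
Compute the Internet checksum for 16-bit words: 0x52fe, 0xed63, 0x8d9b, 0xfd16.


Sum all words (with carry folding):
+ 0x52fe = 0x52fe
+ 0xed63 = 0x4062
+ 0x8d9b = 0xcdfd
+ 0xfd16 = 0xcb14
One's complement: ~0xcb14
Checksum = 0x34eb


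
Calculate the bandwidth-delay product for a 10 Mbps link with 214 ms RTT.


BDP = bandwidth * RTT
= 10 Mbps * 214 ms
= 10 * 1e6 * 214 / 1000 bits
= 2140000 bits
= 267500 bytes
= 261.2305 KB
BDP = 2140000 bits (267500 bytes)


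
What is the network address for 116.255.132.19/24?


IP:   01110100.11111111.10000100.00010011
Mask: 11111111.11111111.11111111.00000000
AND operation:
Net:  01110100.11111111.10000100.00000000
Network: 116.255.132.0/24


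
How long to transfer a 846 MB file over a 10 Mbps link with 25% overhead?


Effective throughput = 10 * (1 - 25/100) = 7.5 Mbps
File size in Mb = 846 * 8 = 6768 Mb
Time = 6768 / 7.5
Time = 902.4 seconds


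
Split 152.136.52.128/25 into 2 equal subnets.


New prefix = 25 + 1 = 26
Each subnet has 64 addresses
  152.136.52.128/26
  152.136.52.192/26
Subnets: 152.136.52.128/26, 152.136.52.192/26


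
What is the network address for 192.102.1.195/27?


IP:   11000000.01100110.00000001.11000011
Mask: 11111111.11111111.11111111.11100000
AND operation:
Net:  11000000.01100110.00000001.11000000
Network: 192.102.1.192/27


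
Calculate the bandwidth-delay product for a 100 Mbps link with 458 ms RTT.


BDP = bandwidth * RTT
= 100 Mbps * 458 ms
= 100 * 1e6 * 458 / 1000 bits
= 45800000 bits
= 5725000 bytes
= 5590.8203 KB
BDP = 45800000 bits (5725000 bytes)


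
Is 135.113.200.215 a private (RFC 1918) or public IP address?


RFC 1918 private ranges:
  10.0.0.0/8 (10.0.0.0 - 10.255.255.255)
  172.16.0.0/12 (172.16.0.0 - 172.31.255.255)
  192.168.0.0/16 (192.168.0.0 - 192.168.255.255)
Public (not in any RFC 1918 range)


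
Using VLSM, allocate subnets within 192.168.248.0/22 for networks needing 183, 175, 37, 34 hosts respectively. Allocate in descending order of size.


183 hosts -> /24 (254 usable): 192.168.248.0/24
175 hosts -> /24 (254 usable): 192.168.249.0/24
37 hosts -> /26 (62 usable): 192.168.250.0/26
34 hosts -> /26 (62 usable): 192.168.250.64/26
Allocation: 192.168.248.0/24 (183 hosts, 254 usable); 192.168.249.0/24 (175 hosts, 254 usable); 192.168.250.0/26 (37 hosts, 62 usable); 192.168.250.64/26 (34 hosts, 62 usable)


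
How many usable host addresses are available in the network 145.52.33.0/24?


Host bits = 32 - 24 = 8
Total addresses = 2^8 = 256
Usable = total - 2 (network and broadcast)
Usable hosts: 254


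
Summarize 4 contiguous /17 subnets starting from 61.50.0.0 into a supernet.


Original prefix: /17
Number of subnets: 4 = 2^2
New prefix = 17 - 2 = 15
Supernet: 61.50.0.0/15


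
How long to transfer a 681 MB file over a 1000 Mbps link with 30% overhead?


Effective throughput = 1000 * (1 - 30/100) = 700 Mbps
File size in Mb = 681 * 8 = 5448 Mb
Time = 5448 / 700
Time = 7.7829 seconds


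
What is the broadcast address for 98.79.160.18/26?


Network: 98.79.160.0/26
Host bits = 6
Set all host bits to 1:
Broadcast: 98.79.160.63


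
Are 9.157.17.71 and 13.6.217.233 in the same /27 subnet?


Mask: 255.255.255.224
9.157.17.71 AND mask = 9.157.17.64
13.6.217.233 AND mask = 13.6.217.224
No, different subnets (9.157.17.64 vs 13.6.217.224)


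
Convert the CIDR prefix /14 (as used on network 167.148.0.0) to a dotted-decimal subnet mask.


/14 means 14 network bits, 18 host bits
Binary: 11111111111111000000000000000000
Mask: 255.252.0.0


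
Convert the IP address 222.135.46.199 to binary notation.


222 = 11011110
135 = 10000111
46 = 00101110
199 = 11000111
Binary: 11011110.10000111.00101110.11000111


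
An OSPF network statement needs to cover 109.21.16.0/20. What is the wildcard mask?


Subnet mask: 255.255.240.0
Wildcard = 255.255.255.255 - subnet mask
255 - 255 = 0
255 - 255 = 0
255 - 240 = 15
255 - 0 = 255
Wildcard: 0.0.15.255


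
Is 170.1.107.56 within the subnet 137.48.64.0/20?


Subnet network: 137.48.64.0
Test IP AND mask: 170.1.96.0
No, 170.1.107.56 is not in 137.48.64.0/20


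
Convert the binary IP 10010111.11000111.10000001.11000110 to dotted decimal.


10010111 = 151
11000111 = 199
10000001 = 129
11000110 = 198
IP: 151.199.129.198


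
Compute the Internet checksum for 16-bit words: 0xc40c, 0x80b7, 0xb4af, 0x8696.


Sum all words (with carry folding):
+ 0xc40c = 0xc40c
+ 0x80b7 = 0x44c4
+ 0xb4af = 0xf973
+ 0x8696 = 0x800a
One's complement: ~0x800a
Checksum = 0x7ff5


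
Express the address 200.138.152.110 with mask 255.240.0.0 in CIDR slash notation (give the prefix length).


Binary: 11111111.11110000.00000000.00000000
Count leading 1s
Prefix: /12


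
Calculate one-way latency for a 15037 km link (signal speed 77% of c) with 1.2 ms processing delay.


Speed = 0.77 * 3e5 km/s = 231000 km/s
Propagation delay = 15037 / 231000 = 0.0651 s = 65.0952 ms
Processing delay = 1.2 ms
Total one-way latency = 66.2952 ms


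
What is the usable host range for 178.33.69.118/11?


Network: 178.32.0.0
Broadcast: 178.63.255.255
First usable = network + 1
Last usable = broadcast - 1
Range: 178.32.0.1 to 178.63.255.254


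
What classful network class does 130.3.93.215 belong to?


First octet: 130
Binary: 10000010
10xxxxxx -> Class B (128-191)
Class B, default mask 255.255.0.0 (/16)


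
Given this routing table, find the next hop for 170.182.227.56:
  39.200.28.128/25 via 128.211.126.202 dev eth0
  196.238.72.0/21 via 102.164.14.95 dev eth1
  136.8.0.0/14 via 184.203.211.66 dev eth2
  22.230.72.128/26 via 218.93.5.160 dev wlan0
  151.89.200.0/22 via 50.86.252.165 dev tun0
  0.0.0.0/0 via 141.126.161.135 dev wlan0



Longest prefix match for 170.182.227.56:
  /25 39.200.28.128: no
  /21 196.238.72.0: no
  /14 136.8.0.0: no
  /26 22.230.72.128: no
  /22 151.89.200.0: no
  /0 0.0.0.0: MATCH
Selected: next-hop 141.126.161.135 via wlan0 (matched /0)


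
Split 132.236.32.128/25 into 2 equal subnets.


New prefix = 25 + 1 = 26
Each subnet has 64 addresses
  132.236.32.128/26
  132.236.32.192/26
Subnets: 132.236.32.128/26, 132.236.32.192/26


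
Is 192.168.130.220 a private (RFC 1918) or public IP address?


RFC 1918 private ranges:
  10.0.0.0/8 (10.0.0.0 - 10.255.255.255)
  172.16.0.0/12 (172.16.0.0 - 172.31.255.255)
  192.168.0.0/16 (192.168.0.0 - 192.168.255.255)
Private (in 192.168.0.0/16)


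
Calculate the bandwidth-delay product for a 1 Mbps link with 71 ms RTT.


BDP = bandwidth * RTT
= 1 Mbps * 71 ms
= 1 * 1e6 * 71 / 1000 bits
= 71000 bits
= 8875 bytes
= 8.667 KB
BDP = 71000 bits (8875 bytes)


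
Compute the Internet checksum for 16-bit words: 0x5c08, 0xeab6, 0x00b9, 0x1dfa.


Sum all words (with carry folding):
+ 0x5c08 = 0x5c08
+ 0xeab6 = 0x46bf
+ 0x00b9 = 0x4778
+ 0x1dfa = 0x6572
One's complement: ~0x6572
Checksum = 0x9a8d


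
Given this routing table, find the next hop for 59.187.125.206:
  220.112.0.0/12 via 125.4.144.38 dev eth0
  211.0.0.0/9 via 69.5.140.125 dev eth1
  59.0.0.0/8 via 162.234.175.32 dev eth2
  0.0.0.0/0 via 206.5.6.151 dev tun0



Longest prefix match for 59.187.125.206:
  /12 220.112.0.0: no
  /9 211.0.0.0: no
  /8 59.0.0.0: MATCH
  /0 0.0.0.0: MATCH
Selected: next-hop 162.234.175.32 via eth2 (matched /8)


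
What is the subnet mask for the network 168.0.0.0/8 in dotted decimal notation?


/8 means 8 network bits, 24 host bits
Binary: 11111111000000000000000000000000
Mask: 255.0.0.0


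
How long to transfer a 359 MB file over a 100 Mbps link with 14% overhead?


Effective throughput = 100 * (1 - 14/100) = 86 Mbps
File size in Mb = 359 * 8 = 2872 Mb
Time = 2872 / 86
Time = 33.3953 seconds


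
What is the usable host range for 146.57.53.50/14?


Network: 146.56.0.0
Broadcast: 146.59.255.255
First usable = network + 1
Last usable = broadcast - 1
Range: 146.56.0.1 to 146.59.255.254


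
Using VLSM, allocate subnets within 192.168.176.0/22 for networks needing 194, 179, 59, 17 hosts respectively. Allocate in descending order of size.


194 hosts -> /24 (254 usable): 192.168.176.0/24
179 hosts -> /24 (254 usable): 192.168.177.0/24
59 hosts -> /26 (62 usable): 192.168.178.0/26
17 hosts -> /27 (30 usable): 192.168.178.64/27
Allocation: 192.168.176.0/24 (194 hosts, 254 usable); 192.168.177.0/24 (179 hosts, 254 usable); 192.168.178.0/26 (59 hosts, 62 usable); 192.168.178.64/27 (17 hosts, 30 usable)


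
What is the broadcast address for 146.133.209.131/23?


Network: 146.133.208.0/23
Host bits = 9
Set all host bits to 1:
Broadcast: 146.133.209.255


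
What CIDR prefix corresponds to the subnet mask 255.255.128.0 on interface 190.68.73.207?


Binary: 11111111.11111111.10000000.00000000
Count leading 1s
Prefix: /17


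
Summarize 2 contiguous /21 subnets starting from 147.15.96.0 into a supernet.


Original prefix: /21
Number of subnets: 2 = 2^1
New prefix = 21 - 1 = 20
Supernet: 147.15.96.0/20


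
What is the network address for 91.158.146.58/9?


IP:   01011011.10011110.10010010.00111010
Mask: 11111111.10000000.00000000.00000000
AND operation:
Net:  01011011.10000000.00000000.00000000
Network: 91.128.0.0/9


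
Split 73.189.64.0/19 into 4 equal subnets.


New prefix = 19 + 2 = 21
Each subnet has 2048 addresses
  73.189.64.0/21
  73.189.72.0/21
  73.189.80.0/21
  73.189.88.0/21
Subnets: 73.189.64.0/21, 73.189.72.0/21, 73.189.80.0/21, 73.189.88.0/21


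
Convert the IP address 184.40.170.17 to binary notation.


184 = 10111000
40 = 00101000
170 = 10101010
17 = 00010001
Binary: 10111000.00101000.10101010.00010001


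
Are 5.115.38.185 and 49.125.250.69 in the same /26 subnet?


Mask: 255.255.255.192
5.115.38.185 AND mask = 5.115.38.128
49.125.250.69 AND mask = 49.125.250.64
No, different subnets (5.115.38.128 vs 49.125.250.64)


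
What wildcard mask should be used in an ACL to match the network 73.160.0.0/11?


Subnet mask: 255.224.0.0
Wildcard = 255.255.255.255 - subnet mask
255 - 255 = 0
255 - 224 = 31
255 - 0 = 255
255 - 0 = 255
Wildcard: 0.31.255.255


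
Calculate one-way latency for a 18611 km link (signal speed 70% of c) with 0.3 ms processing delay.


Speed = 0.7 * 3e5 km/s = 210000 km/s
Propagation delay = 18611 / 210000 = 0.0886 s = 88.6238 ms
Processing delay = 0.3 ms
Total one-way latency = 88.9238 ms


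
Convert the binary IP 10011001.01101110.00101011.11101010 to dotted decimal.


10011001 = 153
01101110 = 110
00101011 = 43
11101010 = 234
IP: 153.110.43.234


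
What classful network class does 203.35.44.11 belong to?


First octet: 203
Binary: 11001011
110xxxxx -> Class C (192-223)
Class C, default mask 255.255.255.0 (/24)


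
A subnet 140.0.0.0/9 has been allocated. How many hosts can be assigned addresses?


Host bits = 32 - 9 = 23
Total addresses = 2^23 = 8388608
Usable = total - 2 (network and broadcast)
Usable hosts: 8388606


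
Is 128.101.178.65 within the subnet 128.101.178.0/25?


Subnet network: 128.101.178.0
Test IP AND mask: 128.101.178.0
Yes, 128.101.178.65 is in 128.101.178.0/25


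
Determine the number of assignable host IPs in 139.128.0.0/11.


Host bits = 32 - 11 = 21
Total addresses = 2^21 = 2097152
Usable = total - 2 (network and broadcast)
Usable hosts: 2097150


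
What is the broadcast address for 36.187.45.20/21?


Network: 36.187.40.0/21
Host bits = 11
Set all host bits to 1:
Broadcast: 36.187.47.255


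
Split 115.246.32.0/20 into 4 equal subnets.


New prefix = 20 + 2 = 22
Each subnet has 1024 addresses
  115.246.32.0/22
  115.246.36.0/22
  115.246.40.0/22
  115.246.44.0/22
Subnets: 115.246.32.0/22, 115.246.36.0/22, 115.246.40.0/22, 115.246.44.0/22


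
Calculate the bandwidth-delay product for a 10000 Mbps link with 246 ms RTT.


BDP = bandwidth * RTT
= 10000 Mbps * 246 ms
= 10000 * 1e6 * 246 / 1000 bits
= 2460000000 bits
= 307500000 bytes
= 300292.9688 KB
BDP = 2460000000 bits (307500000 bytes)


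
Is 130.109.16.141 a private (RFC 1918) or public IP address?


RFC 1918 private ranges:
  10.0.0.0/8 (10.0.0.0 - 10.255.255.255)
  172.16.0.0/12 (172.16.0.0 - 172.31.255.255)
  192.168.0.0/16 (192.168.0.0 - 192.168.255.255)
Public (not in any RFC 1918 range)


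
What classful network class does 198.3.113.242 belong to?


First octet: 198
Binary: 11000110
110xxxxx -> Class C (192-223)
Class C, default mask 255.255.255.0 (/24)


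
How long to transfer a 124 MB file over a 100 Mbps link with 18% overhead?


Effective throughput = 100 * (1 - 18/100) = 82 Mbps
File size in Mb = 124 * 8 = 992 Mb
Time = 992 / 82
Time = 12.0976 seconds


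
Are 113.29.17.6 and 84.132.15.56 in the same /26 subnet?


Mask: 255.255.255.192
113.29.17.6 AND mask = 113.29.17.0
84.132.15.56 AND mask = 84.132.15.0
No, different subnets (113.29.17.0 vs 84.132.15.0)


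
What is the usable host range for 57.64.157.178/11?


Network: 57.64.0.0
Broadcast: 57.95.255.255
First usable = network + 1
Last usable = broadcast - 1
Range: 57.64.0.1 to 57.95.255.254


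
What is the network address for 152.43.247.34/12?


IP:   10011000.00101011.11110111.00100010
Mask: 11111111.11110000.00000000.00000000
AND operation:
Net:  10011000.00100000.00000000.00000000
Network: 152.32.0.0/12


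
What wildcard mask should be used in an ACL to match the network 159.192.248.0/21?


Subnet mask: 255.255.248.0
Wildcard = 255.255.255.255 - subnet mask
255 - 255 = 0
255 - 255 = 0
255 - 248 = 7
255 - 0 = 255
Wildcard: 0.0.7.255


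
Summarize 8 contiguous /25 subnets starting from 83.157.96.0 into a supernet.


Original prefix: /25
Number of subnets: 8 = 2^3
New prefix = 25 - 3 = 22
Supernet: 83.157.96.0/22


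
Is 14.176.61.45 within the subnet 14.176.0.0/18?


Subnet network: 14.176.0.0
Test IP AND mask: 14.176.0.0
Yes, 14.176.61.45 is in 14.176.0.0/18


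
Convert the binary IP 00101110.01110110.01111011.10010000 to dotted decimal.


00101110 = 46
01110110 = 118
01111011 = 123
10010000 = 144
IP: 46.118.123.144


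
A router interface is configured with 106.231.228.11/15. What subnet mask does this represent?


/15 means 15 network bits, 17 host bits
Binary: 11111111111111100000000000000000
Mask: 255.254.0.0


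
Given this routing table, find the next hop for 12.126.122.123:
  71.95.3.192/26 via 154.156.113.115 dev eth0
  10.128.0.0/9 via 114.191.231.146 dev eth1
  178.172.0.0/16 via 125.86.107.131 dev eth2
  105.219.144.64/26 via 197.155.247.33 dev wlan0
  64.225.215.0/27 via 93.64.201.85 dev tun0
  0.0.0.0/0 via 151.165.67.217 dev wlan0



Longest prefix match for 12.126.122.123:
  /26 71.95.3.192: no
  /9 10.128.0.0: no
  /16 178.172.0.0: no
  /26 105.219.144.64: no
  /27 64.225.215.0: no
  /0 0.0.0.0: MATCH
Selected: next-hop 151.165.67.217 via wlan0 (matched /0)


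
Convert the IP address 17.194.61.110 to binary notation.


17 = 00010001
194 = 11000010
61 = 00111101
110 = 01101110
Binary: 00010001.11000010.00111101.01101110


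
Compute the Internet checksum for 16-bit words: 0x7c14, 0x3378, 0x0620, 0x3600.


Sum all words (with carry folding):
+ 0x7c14 = 0x7c14
+ 0x3378 = 0xaf8c
+ 0x0620 = 0xb5ac
+ 0x3600 = 0xebac
One's complement: ~0xebac
Checksum = 0x1453


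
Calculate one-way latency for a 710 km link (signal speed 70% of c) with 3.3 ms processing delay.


Speed = 0.7 * 3e5 km/s = 210000 km/s
Propagation delay = 710 / 210000 = 0.0034 s = 3.381 ms
Processing delay = 3.3 ms
Total one-way latency = 6.681 ms


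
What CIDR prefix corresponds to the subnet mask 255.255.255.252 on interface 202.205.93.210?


Binary: 11111111.11111111.11111111.11111100
Count leading 1s
Prefix: /30


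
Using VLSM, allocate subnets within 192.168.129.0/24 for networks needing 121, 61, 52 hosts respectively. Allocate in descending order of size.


121 hosts -> /25 (126 usable): 192.168.129.0/25
61 hosts -> /26 (62 usable): 192.168.129.128/26
52 hosts -> /26 (62 usable): 192.168.129.192/26
Allocation: 192.168.129.0/25 (121 hosts, 126 usable); 192.168.129.128/26 (61 hosts, 62 usable); 192.168.129.192/26 (52 hosts, 62 usable)


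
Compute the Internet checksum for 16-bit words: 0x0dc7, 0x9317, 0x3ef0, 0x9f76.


Sum all words (with carry folding):
+ 0x0dc7 = 0x0dc7
+ 0x9317 = 0xa0de
+ 0x3ef0 = 0xdfce
+ 0x9f76 = 0x7f45
One's complement: ~0x7f45
Checksum = 0x80ba


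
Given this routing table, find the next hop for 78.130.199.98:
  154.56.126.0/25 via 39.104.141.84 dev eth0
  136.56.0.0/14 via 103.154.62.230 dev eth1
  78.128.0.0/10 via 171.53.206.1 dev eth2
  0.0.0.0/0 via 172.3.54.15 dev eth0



Longest prefix match for 78.130.199.98:
  /25 154.56.126.0: no
  /14 136.56.0.0: no
  /10 78.128.0.0: MATCH
  /0 0.0.0.0: MATCH
Selected: next-hop 171.53.206.1 via eth2 (matched /10)


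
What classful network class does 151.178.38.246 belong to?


First octet: 151
Binary: 10010111
10xxxxxx -> Class B (128-191)
Class B, default mask 255.255.0.0 (/16)


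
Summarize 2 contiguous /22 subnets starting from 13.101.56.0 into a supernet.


Original prefix: /22
Number of subnets: 2 = 2^1
New prefix = 22 - 1 = 21
Supernet: 13.101.56.0/21


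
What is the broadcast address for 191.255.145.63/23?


Network: 191.255.144.0/23
Host bits = 9
Set all host bits to 1:
Broadcast: 191.255.145.255


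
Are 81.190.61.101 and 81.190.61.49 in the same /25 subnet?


Mask: 255.255.255.128
81.190.61.101 AND mask = 81.190.61.0
81.190.61.49 AND mask = 81.190.61.0
Yes, same subnet (81.190.61.0)


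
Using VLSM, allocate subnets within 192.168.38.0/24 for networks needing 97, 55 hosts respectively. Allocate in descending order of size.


97 hosts -> /25 (126 usable): 192.168.38.0/25
55 hosts -> /26 (62 usable): 192.168.38.128/26
Allocation: 192.168.38.0/25 (97 hosts, 126 usable); 192.168.38.128/26 (55 hosts, 62 usable)


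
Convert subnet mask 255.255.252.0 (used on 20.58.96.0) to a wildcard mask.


Subnet mask: 255.255.252.0
Wildcard = 255.255.255.255 - subnet mask
255 - 255 = 0
255 - 255 = 0
255 - 252 = 3
255 - 0 = 255
Wildcard: 0.0.3.255


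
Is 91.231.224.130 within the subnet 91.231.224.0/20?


Subnet network: 91.231.224.0
Test IP AND mask: 91.231.224.0
Yes, 91.231.224.130 is in 91.231.224.0/20


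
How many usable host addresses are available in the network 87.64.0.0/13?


Host bits = 32 - 13 = 19
Total addresses = 2^19 = 524288
Usable = total - 2 (network and broadcast)
Usable hosts: 524286


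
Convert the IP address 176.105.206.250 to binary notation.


176 = 10110000
105 = 01101001
206 = 11001110
250 = 11111010
Binary: 10110000.01101001.11001110.11111010


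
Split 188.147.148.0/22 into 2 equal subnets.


New prefix = 22 + 1 = 23
Each subnet has 512 addresses
  188.147.148.0/23
  188.147.150.0/23
Subnets: 188.147.148.0/23, 188.147.150.0/23


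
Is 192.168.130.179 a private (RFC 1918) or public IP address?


RFC 1918 private ranges:
  10.0.0.0/8 (10.0.0.0 - 10.255.255.255)
  172.16.0.0/12 (172.16.0.0 - 172.31.255.255)
  192.168.0.0/16 (192.168.0.0 - 192.168.255.255)
Private (in 192.168.0.0/16)


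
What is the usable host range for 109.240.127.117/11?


Network: 109.224.0.0
Broadcast: 109.255.255.255
First usable = network + 1
Last usable = broadcast - 1
Range: 109.224.0.1 to 109.255.255.254


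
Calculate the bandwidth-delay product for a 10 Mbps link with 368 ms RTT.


BDP = bandwidth * RTT
= 10 Mbps * 368 ms
= 10 * 1e6 * 368 / 1000 bits
= 3680000 bits
= 460000 bytes
= 449.2188 KB
BDP = 3680000 bits (460000 bytes)


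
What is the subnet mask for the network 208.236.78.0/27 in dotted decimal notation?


/27 means 27 network bits, 5 host bits
Binary: 11111111111111111111111111100000
Mask: 255.255.255.224


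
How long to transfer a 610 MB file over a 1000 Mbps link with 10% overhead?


Effective throughput = 1000 * (1 - 10/100) = 900 Mbps
File size in Mb = 610 * 8 = 4880 Mb
Time = 4880 / 900
Time = 5.4222 seconds


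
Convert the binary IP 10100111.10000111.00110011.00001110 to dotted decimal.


10100111 = 167
10000111 = 135
00110011 = 51
00001110 = 14
IP: 167.135.51.14


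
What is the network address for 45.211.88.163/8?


IP:   00101101.11010011.01011000.10100011
Mask: 11111111.00000000.00000000.00000000
AND operation:
Net:  00101101.00000000.00000000.00000000
Network: 45.0.0.0/8


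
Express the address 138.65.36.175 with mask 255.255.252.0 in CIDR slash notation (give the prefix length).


Binary: 11111111.11111111.11111100.00000000
Count leading 1s
Prefix: /22


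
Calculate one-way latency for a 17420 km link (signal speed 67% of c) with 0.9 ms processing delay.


Speed = 0.67 * 3e5 km/s = 201000 km/s
Propagation delay = 17420 / 201000 = 0.0867 s = 86.6667 ms
Processing delay = 0.9 ms
Total one-way latency = 87.5667 ms


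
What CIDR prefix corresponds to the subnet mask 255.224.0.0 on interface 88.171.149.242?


Binary: 11111111.11100000.00000000.00000000
Count leading 1s
Prefix: /11


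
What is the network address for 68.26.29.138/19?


IP:   01000100.00011010.00011101.10001010
Mask: 11111111.11111111.11100000.00000000
AND operation:
Net:  01000100.00011010.00000000.00000000
Network: 68.26.0.0/19


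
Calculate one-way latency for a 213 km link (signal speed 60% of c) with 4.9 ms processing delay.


Speed = 0.6 * 3e5 km/s = 180000 km/s
Propagation delay = 213 / 180000 = 0.0012 s = 1.1833 ms
Processing delay = 4.9 ms
Total one-way latency = 6.0833 ms


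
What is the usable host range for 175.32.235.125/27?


Network: 175.32.235.96
Broadcast: 175.32.235.127
First usable = network + 1
Last usable = broadcast - 1
Range: 175.32.235.97 to 175.32.235.126


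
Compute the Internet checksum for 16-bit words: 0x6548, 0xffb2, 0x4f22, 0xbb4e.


Sum all words (with carry folding):
+ 0x6548 = 0x6548
+ 0xffb2 = 0x64fb
+ 0x4f22 = 0xb41d
+ 0xbb4e = 0x6f6c
One's complement: ~0x6f6c
Checksum = 0x9093


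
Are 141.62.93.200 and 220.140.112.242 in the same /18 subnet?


Mask: 255.255.192.0
141.62.93.200 AND mask = 141.62.64.0
220.140.112.242 AND mask = 220.140.64.0
No, different subnets (141.62.64.0 vs 220.140.64.0)


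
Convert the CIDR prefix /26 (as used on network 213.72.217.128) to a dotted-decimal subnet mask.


/26 means 26 network bits, 6 host bits
Binary: 11111111111111111111111111000000
Mask: 255.255.255.192


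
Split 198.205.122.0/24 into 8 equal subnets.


New prefix = 24 + 3 = 27
Each subnet has 32 addresses
  198.205.122.0/27
  198.205.122.32/27
  198.205.122.64/27
  198.205.122.96/27
  198.205.122.128/27
  198.205.122.160/27
  198.205.122.192/27
  198.205.122.224/27
Subnets: 198.205.122.0/27, 198.205.122.32/27, 198.205.122.64/27, 198.205.122.96/27, 198.205.122.128/27, 198.205.122.160/27, 198.205.122.192/27, 198.205.122.224/27


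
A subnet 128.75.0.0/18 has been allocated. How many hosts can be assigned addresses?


Host bits = 32 - 18 = 14
Total addresses = 2^14 = 16384
Usable = total - 2 (network and broadcast)
Usable hosts: 16382


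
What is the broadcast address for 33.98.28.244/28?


Network: 33.98.28.240/28
Host bits = 4
Set all host bits to 1:
Broadcast: 33.98.28.255


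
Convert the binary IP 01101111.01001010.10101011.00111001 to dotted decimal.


01101111 = 111
01001010 = 74
10101011 = 171
00111001 = 57
IP: 111.74.171.57


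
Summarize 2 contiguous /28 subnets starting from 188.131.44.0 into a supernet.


Original prefix: /28
Number of subnets: 2 = 2^1
New prefix = 28 - 1 = 27
Supernet: 188.131.44.0/27


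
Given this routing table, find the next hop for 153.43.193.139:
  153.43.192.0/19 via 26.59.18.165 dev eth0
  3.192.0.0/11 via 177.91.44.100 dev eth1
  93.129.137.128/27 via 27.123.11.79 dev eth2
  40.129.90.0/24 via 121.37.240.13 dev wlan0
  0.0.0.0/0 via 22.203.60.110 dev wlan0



Longest prefix match for 153.43.193.139:
  /19 153.43.192.0: MATCH
  /11 3.192.0.0: no
  /27 93.129.137.128: no
  /24 40.129.90.0: no
  /0 0.0.0.0: MATCH
Selected: next-hop 26.59.18.165 via eth0 (matched /19)
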